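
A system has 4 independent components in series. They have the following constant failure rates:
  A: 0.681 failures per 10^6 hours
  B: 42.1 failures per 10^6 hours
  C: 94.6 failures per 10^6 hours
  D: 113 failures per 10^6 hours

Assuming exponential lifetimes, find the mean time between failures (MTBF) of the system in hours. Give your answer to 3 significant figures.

Series of exponential components: λ_sys = Σ λ_i
λ_sys = 0.000000681 + 0.0000421 + 0.0000946 + 0.000113 = 2.5038e-04 /h
MTBF = 1 / λ_sys = 3990 h

3990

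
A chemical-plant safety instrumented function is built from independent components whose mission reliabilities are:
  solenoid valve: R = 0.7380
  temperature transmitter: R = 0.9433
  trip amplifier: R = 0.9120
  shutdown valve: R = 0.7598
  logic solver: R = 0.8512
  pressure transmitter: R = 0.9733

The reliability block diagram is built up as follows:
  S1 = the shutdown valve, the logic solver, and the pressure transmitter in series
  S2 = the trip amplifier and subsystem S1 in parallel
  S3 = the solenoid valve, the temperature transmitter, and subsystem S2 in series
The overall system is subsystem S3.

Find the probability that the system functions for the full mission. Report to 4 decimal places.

Series (shutdown valve, logic solver, and pressure transmitter): 0.759800 × 0.851200 × 0.973300 = 0.629474
Parallel (trip amplifier and [0.629474]): 1 − (1 − 0.912000)(1 − 0.629474) = 0.967394
Series (solenoid valve, temperature transmitter, and [0.967394]): 0.738000 × 0.943300 × 0.967394 = 0.6735

0.6735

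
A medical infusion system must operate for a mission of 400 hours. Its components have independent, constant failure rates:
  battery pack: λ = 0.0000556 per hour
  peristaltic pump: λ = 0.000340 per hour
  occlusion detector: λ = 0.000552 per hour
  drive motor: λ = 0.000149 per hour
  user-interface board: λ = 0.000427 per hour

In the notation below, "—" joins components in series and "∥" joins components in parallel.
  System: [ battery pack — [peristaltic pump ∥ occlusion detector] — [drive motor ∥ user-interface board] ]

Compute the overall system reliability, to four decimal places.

0.9447

R(battery pack) = exp(−0.0000556 × 400) = 0.978005
R(peristaltic pump) = exp(−0.000340 × 400) = 0.872843
R(occlusion detector) = exp(−0.000552 × 400) = 0.801877
R(drive motor) = exp(−0.000149 × 400) = 0.942141
R(user-interface board) = exp(−0.000427 × 400) = 0.842990
Parallel (peristaltic pump and occlusion detector): 1 − (1 − 0.872843)(1 − 0.801877) = 0.974807
Parallel (drive motor and user-interface board): 1 − (1 − 0.942141)(1 − 0.842990) = 0.990916
Series (battery pack, [0.974807], and [0.990916]): 0.978005 × 0.974807 × 0.990916 = 0.9447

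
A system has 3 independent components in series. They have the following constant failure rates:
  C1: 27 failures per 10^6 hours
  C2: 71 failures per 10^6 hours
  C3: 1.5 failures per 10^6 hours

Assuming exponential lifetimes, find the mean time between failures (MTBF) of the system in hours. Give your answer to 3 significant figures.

10100

Series of exponential components: λ_sys = Σ λ_i
λ_sys = 0.000027 + 0.000071 + 0.0000015 = 9.9500e-05 /h
MTBF = 1 / λ_sys = 10100 h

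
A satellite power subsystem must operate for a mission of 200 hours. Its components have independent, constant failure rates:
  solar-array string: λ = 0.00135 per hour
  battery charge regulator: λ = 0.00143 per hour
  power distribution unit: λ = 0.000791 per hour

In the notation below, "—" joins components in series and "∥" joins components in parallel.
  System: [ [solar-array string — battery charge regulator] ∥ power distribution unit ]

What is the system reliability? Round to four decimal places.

0.9376

R(solar-array string) = exp(−0.00135 × 200) = 0.763379
R(battery charge regulator) = exp(−0.00143 × 200) = 0.751263
R(power distribution unit) = exp(−0.000791 × 200) = 0.853679
Series (solar-array string and battery charge regulator): 0.763379 × 0.751263 = 0.573498
Parallel ([0.573498] and power distribution unit): 1 − (1 − 0.573498)(1 − 0.853679) = 0.9376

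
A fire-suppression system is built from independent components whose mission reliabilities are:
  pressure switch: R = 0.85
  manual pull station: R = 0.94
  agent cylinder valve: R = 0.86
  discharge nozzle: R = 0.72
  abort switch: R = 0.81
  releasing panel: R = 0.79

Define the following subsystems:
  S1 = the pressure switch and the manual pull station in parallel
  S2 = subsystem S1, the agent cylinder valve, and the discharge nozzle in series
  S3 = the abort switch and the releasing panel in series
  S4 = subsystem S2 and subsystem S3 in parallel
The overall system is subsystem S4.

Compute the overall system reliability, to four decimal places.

Parallel (pressure switch and manual pull station): 1 − (1 − 0.850000)(1 − 0.940000) = 0.991000
Series ([0.991000], agent cylinder valve, and discharge nozzle): 0.991000 × 0.860000 × 0.720000 = 0.613627
Series (abort switch and releasing panel): 0.810000 × 0.790000 = 0.639900
Parallel ([0.613627] and [0.639900]): 1 − (1 − 0.613627)(1 − 0.639900) = 0.8609

0.8609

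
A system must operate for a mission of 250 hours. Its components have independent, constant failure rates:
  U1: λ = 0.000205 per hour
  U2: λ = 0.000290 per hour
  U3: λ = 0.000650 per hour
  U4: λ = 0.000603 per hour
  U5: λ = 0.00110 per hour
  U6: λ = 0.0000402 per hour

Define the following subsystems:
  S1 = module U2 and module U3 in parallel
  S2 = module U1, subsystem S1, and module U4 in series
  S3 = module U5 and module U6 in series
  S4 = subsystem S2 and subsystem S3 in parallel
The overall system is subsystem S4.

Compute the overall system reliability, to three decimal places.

R(U1) = exp(−0.000205 × 250) = 0.95004
R(U2) = exp(−0.000290 × 250) = 0.93007
R(U3) = exp(−0.000650 × 250) = 0.85002
R(U4) = exp(−0.000603 × 250) = 0.86006
R(U5) = exp(−0.00110 × 250) = 0.75957
R(U6) = exp(−0.0000402 × 250) = 0.99000
Parallel (U2 and U3): 1 − (1 − 0.93007)(1 − 0.85002) = 0.98951
Series (U1, [0.98951], and U4): 0.95004 × 0.98951 × 0.86006 = 0.80852
Series (U5 and U6): 0.75957 × 0.99000 = 0.75197
Parallel ([0.80852] and [0.75197]): 1 − (1 − 0.80852)(1 − 0.75197) = 0.953

0.953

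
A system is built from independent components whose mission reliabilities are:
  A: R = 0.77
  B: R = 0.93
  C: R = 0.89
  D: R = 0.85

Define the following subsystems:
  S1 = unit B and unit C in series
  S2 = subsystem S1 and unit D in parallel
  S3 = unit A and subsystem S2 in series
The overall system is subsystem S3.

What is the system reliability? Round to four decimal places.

0.7501

Series (B and C): 0.930000 × 0.890000 = 0.827700
Parallel ([0.827700] and D): 1 − (1 − 0.827700)(1 − 0.850000) = 0.974155
Series (A and [0.974155]): 0.770000 × 0.974155 = 0.7501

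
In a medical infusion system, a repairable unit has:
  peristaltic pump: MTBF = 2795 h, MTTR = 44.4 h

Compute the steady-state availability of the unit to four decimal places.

0.9844

A(peristaltic pump) = MTBF/(MTBF+MTTR) = 2795/(2795+44.4) = 0.9844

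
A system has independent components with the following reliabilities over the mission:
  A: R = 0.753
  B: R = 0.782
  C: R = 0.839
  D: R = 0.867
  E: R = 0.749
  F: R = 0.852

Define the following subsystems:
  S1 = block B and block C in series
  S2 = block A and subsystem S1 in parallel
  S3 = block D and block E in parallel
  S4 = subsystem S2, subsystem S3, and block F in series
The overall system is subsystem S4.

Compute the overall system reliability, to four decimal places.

Series (B and C): 0.782000 × 0.839000 = 0.656098
Parallel (A and [0.656098]): 1 − (1 − 0.753000)(1 − 0.656098) = 0.915056
Parallel (D and E): 1 − (1 − 0.867000)(1 − 0.749000) = 0.966617
Series ([0.915056], [0.966617], and F): 0.915056 × 0.966617 × 0.852000 = 0.7536

0.7536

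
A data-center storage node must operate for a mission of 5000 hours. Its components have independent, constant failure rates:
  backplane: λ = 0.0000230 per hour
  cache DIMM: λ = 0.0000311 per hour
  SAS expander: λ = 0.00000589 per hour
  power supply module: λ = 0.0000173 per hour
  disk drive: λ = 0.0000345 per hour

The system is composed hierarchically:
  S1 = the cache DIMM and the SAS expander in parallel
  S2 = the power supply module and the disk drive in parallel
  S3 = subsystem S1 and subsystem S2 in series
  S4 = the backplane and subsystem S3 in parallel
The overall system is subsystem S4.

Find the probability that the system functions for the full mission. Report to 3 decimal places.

R(backplane) = exp(−0.0000230 × 5000) = 0.89137
R(cache DIMM) = exp(−0.0000311 × 5000) = 0.85599
R(SAS expander) = exp(−0.00000589 × 5000) = 0.97098
R(power supply module) = exp(−0.0000173 × 5000) = 0.91714
R(disk drive) = exp(−0.0000345 × 5000) = 0.84156
Parallel (cache DIMM and SAS expander): 1 − (1 − 0.85599)(1 − 0.97098) = 0.99582
Parallel (power supply module and disk drive): 1 − (1 − 0.91714)(1 − 0.84156) = 0.98687
Series ([0.99582] and [0.98687]): 0.99582 × 0.98687 = 0.98274
Parallel (backplane and [0.98274]): 1 − (1 − 0.89137)(1 − 0.98274) = 0.998

0.998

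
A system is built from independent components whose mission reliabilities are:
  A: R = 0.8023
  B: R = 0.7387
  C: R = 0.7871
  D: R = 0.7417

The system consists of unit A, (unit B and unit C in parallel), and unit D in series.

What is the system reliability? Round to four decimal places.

0.5620

Parallel (B and C): 1 − (1 − 0.738700)(1 − 0.787100) = 0.944369
Series (A, [0.944369], and D): 0.802300 × 0.944369 × 0.741700 = 0.5620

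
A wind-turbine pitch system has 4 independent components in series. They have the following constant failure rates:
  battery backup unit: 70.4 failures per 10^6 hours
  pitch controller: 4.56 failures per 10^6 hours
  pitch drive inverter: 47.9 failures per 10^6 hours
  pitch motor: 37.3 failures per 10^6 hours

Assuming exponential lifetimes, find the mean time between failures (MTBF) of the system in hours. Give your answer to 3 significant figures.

Series of exponential components: λ_sys = Σ λ_i
λ_sys = 0.0000704 + 0.00000456 + 0.0000479 + 0.0000373 = 1.6016e-04 /h
MTBF = 1 / λ_sys = 6240 h

6240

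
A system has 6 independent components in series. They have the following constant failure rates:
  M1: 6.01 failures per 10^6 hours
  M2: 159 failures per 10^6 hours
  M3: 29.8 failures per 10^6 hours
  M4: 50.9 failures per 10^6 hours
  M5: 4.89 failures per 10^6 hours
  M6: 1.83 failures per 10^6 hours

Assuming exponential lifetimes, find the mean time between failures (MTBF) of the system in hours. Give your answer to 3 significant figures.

Series of exponential components: λ_sys = Σ λ_i
λ_sys = 0.00000601 + 0.000159 + 0.0000298 + 0.0000509 + 0.00000489 + 0.00000183 = 2.5243e-04 /h
MTBF = 1 / λ_sys = 3960 h

3960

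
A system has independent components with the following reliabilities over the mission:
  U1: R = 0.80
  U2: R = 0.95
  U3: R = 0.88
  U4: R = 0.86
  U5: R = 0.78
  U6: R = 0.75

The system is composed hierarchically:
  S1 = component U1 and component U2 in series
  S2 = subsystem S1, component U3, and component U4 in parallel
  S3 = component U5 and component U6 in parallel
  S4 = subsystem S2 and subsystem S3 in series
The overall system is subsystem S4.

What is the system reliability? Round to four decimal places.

Series (U1 and U2): 0.800000 × 0.950000 = 0.760000
Parallel ([0.760000], U3, and U4): 1 − (1 − 0.760000)(1 − 0.880000)(1 − 0.860000) = 0.995968
Parallel (U5 and U6): 1 − (1 − 0.780000)(1 − 0.750000) = 0.945000
Series ([0.995968] and [0.945000]): 0.995968 × 0.945000 = 0.9412

0.9412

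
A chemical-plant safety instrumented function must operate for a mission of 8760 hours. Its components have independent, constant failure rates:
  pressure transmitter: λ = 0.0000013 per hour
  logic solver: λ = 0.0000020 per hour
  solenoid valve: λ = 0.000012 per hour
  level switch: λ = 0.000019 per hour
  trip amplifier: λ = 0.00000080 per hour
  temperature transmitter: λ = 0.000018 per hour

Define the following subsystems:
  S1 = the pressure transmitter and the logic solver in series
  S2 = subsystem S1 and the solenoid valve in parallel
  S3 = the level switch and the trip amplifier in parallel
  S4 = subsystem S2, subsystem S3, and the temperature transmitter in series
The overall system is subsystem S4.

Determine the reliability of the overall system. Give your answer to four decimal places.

R(pressure transmitter) = exp(−0.0000013 × 8760) = 0.988677
R(logic solver) = exp(−0.0000020 × 8760) = 0.982633
R(solenoid valve) = exp(−0.000012 × 8760) = 0.900216
R(level switch) = exp(−0.000019 × 8760) = 0.846674
R(trip amplifier) = exp(−0.00000080 × 8760) = 0.993016
R(temperature transmitter) = exp(−0.000018 × 8760) = 0.854123
Series (pressure transmitter and logic solver): 0.988677 × 0.982633 = 0.971507
Parallel ([0.971507] and solenoid valve): 1 − (1 − 0.971507)(1 − 0.900216) = 0.997157
Parallel (level switch and trip amplifier): 1 − (1 − 0.846674)(1 − 0.993016) = 0.998929
Series ([0.997157], [0.998929], and temperature transmitter): 0.997157 × 0.998929 × 0.854123 = 0.8508

0.8508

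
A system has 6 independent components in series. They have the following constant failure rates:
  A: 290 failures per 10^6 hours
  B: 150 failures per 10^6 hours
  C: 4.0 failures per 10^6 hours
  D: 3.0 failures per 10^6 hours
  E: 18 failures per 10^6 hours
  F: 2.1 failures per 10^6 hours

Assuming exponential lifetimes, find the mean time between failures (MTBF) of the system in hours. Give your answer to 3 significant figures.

2140

Series of exponential components: λ_sys = Σ λ_i
λ_sys = 0.00029 + 0.00015 + 0.0000040 + 0.0000030 + 0.000018 + 0.0000021 = 4.6710e-04 /h
MTBF = 1 / λ_sys = 2140 h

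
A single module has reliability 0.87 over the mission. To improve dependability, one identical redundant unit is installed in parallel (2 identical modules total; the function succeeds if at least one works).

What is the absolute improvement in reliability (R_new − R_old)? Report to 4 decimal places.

R_before = 0.87
R_after = 1 − (1 − 0.87)^2 = 0.9831
ΔR = 0.9831 − 0.87 = 0.1131

0.1131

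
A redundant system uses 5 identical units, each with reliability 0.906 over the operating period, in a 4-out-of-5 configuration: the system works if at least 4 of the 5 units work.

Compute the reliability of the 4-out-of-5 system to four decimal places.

0.9271

R = Σ_{i=4}^{5} C(5,i) p^i (1−p)^{5−i} with p = 0.906
C(5,4)·0.906^4·0.094^1 = 0.316673
C(5,5)·0.906^5·0.094^0 = 0.610437
Sum = 0.9271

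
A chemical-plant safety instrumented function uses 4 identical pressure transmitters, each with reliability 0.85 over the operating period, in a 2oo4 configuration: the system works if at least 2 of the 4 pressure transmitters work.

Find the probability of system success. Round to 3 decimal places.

R = Σ_{i=2}^{4} C(4,i) p^i (1−p)^{4−i} with p = 0.85
C(4,2)·0.85^2·0.15^2 = 0.09754
C(4,3)·0.85^3·0.15^1 = 0.36848
C(4,4)·0.85^4·0.15^0 = 0.52201
Sum = 0.988

0.988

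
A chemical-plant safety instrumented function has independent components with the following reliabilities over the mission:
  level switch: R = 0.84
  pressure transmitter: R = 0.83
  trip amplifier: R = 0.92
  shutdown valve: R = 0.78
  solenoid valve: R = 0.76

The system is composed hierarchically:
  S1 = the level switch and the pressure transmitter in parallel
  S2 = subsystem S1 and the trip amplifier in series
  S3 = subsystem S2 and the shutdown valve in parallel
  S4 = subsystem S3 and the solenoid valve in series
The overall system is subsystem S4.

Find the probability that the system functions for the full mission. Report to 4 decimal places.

Parallel (level switch and pressure transmitter): 1 − (1 − 0.840000)(1 − 0.830000) = 0.972800
Series ([0.972800] and trip amplifier): 0.972800 × 0.920000 = 0.894976
Parallel ([0.894976] and shutdown valve): 1 − (1 − 0.894976)(1 − 0.780000) = 0.976895
Series ([0.976895] and solenoid valve): 0.976895 × 0.760000 = 0.7424

0.7424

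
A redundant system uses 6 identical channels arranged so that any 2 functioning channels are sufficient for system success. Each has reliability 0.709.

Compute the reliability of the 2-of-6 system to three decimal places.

0.991

R = Σ_{i=2}^{6} C(6,i) p^i (1−p)^{6−i} with p = 0.709
C(6,2)·0.709^2·0.291^4 = 0.05407
C(6,3)·0.709^3·0.291^3 = 0.17565
C(6,4)·0.709^4·0.291^2 = 0.32097
C(6,5)·0.709^5·0.291^1 = 0.31281
C(6,6)·0.709^6·0.291^0 = 0.12702
Sum = 0.991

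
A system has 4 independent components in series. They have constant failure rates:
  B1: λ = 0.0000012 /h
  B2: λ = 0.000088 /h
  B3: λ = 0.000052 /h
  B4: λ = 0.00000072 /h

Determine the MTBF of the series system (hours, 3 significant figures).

7050

Series of exponential components: λ_sys = Σ λ_i
λ_sys = 0.0000012 + 0.000088 + 0.000052 + 0.00000072 = 1.4192e-04 /h
MTBF = 1 / λ_sys = 7050 h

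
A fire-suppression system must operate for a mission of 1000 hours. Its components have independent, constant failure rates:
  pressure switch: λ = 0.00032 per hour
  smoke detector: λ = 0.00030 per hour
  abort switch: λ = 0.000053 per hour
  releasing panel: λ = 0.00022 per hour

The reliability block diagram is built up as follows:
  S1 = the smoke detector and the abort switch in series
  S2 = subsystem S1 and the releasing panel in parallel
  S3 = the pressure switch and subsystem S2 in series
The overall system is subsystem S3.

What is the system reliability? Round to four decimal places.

0.6835

R(pressure switch) = exp(−0.00032 × 1000) = 0.726149
R(smoke detector) = exp(−0.00030 × 1000) = 0.740818
R(abort switch) = exp(−0.000053 × 1000) = 0.948380
R(releasing panel) = exp(−0.00022 × 1000) = 0.802519
Series (smoke detector and abort switch): 0.740818 × 0.948380 = 0.702577
Parallel ([0.702577] and releasing panel): 1 − (1 − 0.702577)(1 − 0.802519) = 0.941265
Series (pressure switch and [0.941265]): 0.726149 × 0.941265 = 0.6835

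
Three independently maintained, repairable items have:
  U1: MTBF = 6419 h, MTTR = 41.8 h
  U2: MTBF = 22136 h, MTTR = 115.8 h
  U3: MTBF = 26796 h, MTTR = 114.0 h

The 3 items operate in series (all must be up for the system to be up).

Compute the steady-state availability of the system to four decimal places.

0.9842

A(U1) = MTBF/(MTBF+MTTR) = 6419/(6419+41.8) = 0.993530
A(U2) = MTBF/(MTBF+MTTR) = 22136/(22136+115.8) = 0.994796
A(U3) = MTBF/(MTBF+MTTR) = 26796/(26796+114.0) = 0.995764
Series availability: 0.993530 × 0.994796 × 0.995764 = 0.9842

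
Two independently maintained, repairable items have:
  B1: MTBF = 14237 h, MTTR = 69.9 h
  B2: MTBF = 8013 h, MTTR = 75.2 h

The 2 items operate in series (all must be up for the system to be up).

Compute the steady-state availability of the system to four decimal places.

0.9859

A(B1) = MTBF/(MTBF+MTTR) = 14237/(14237+69.9) = 0.995114
A(B2) = MTBF/(MTBF+MTTR) = 8013/(8013+75.2) = 0.990703
Series availability: 0.995114 × 0.990703 = 0.9859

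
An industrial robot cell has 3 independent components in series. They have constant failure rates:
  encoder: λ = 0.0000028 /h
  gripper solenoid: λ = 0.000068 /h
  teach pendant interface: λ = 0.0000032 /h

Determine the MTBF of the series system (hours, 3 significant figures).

13500

Series of exponential components: λ_sys = Σ λ_i
λ_sys = 0.0000028 + 0.000068 + 0.0000032 = 7.4000e-05 /h
MTBF = 1 / λ_sys = 13500 h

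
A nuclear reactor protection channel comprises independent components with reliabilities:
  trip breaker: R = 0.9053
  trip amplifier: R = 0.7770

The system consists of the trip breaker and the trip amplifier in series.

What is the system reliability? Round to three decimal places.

0.703

Series (trip breaker and trip amplifier): 0.90530 × 0.77700 = 0.703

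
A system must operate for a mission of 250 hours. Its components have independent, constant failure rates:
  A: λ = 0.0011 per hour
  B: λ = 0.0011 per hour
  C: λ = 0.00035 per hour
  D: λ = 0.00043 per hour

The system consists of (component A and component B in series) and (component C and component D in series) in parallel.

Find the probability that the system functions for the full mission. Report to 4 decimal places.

R(A) = exp(−0.0011 × 250) = 0.759572
R(B) = exp(−0.0011 × 250) = 0.759572
R(C) = exp(−0.00035 × 250) = 0.916219
R(D) = exp(−0.00043 × 250) = 0.898077
Series (A and B): 0.759572 × 0.759572 = 0.576950
Series (C and D): 0.916219 × 0.898077 = 0.822835
Parallel ([0.576950] and [0.822835]): 1 − (1 − 0.576950)(1 − 0.822835) = 0.9251

0.9251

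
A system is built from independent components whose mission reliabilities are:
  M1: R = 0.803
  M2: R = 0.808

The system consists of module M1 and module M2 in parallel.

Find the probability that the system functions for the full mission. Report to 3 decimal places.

0.962

Parallel (M1 and M2): 1 − (1 − 0.80300)(1 − 0.80800) = 0.962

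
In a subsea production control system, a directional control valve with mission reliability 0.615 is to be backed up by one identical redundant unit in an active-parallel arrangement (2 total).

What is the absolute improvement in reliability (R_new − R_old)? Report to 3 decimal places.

R_before = 0.615
R_after = 1 − (1 − 0.615)^2 = 0.852
ΔR = 0.852 − 0.615 = 0.237

0.237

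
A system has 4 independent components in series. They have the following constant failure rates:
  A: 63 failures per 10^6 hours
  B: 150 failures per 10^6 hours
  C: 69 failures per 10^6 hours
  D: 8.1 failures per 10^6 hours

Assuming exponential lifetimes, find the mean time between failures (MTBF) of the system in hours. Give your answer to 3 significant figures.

3450

Series of exponential components: λ_sys = Σ λ_i
λ_sys = 0.000063 + 0.00015 + 0.000069 + 0.0000081 = 2.9010e-04 /h
MTBF = 1 / λ_sys = 3450 h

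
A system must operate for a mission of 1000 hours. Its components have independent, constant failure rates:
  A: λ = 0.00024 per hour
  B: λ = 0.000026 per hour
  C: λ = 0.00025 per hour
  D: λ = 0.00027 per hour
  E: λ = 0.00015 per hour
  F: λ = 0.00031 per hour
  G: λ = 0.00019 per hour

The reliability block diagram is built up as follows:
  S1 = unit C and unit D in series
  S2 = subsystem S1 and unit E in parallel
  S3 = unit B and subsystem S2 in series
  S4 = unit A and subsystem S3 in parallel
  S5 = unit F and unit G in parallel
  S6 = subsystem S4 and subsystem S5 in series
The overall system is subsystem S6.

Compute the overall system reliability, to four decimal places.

0.9375

R(A) = exp(−0.00024 × 1000) = 0.786628
R(B) = exp(−0.000026 × 1000) = 0.974335
R(C) = exp(−0.00025 × 1000) = 0.778801
R(D) = exp(−0.00027 × 1000) = 0.763379
R(E) = exp(−0.00015 × 1000) = 0.860708
R(F) = exp(−0.00031 × 1000) = 0.733447
R(G) = exp(−0.00019 × 1000) = 0.826959
Series (C and D): 0.778801 × 0.763379 = 0.594520
Parallel ([0.594520] and E): 1 − (1 − 0.594520)(1 − 0.860708) = 0.943520
Series (B and [0.943520]): 0.974335 × 0.943520 = 0.919305
Parallel (A and [0.919305]): 1 − (1 − 0.786628)(1 − 0.919305) = 0.982782
Parallel (F and G): 1 − (1 − 0.733447)(1 − 0.826959) = 0.953875
Series ([0.982782] and [0.953875]): 0.982782 × 0.953875 = 0.9375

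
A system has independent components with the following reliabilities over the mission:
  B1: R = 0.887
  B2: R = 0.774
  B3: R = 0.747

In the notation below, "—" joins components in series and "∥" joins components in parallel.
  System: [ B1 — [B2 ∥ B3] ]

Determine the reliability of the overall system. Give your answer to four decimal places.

Parallel (B2 and B3): 1 − (1 − 0.774000)(1 − 0.747000) = 0.942822
Series (B1 and [0.942822]): 0.887000 × 0.942822 = 0.8363

0.8363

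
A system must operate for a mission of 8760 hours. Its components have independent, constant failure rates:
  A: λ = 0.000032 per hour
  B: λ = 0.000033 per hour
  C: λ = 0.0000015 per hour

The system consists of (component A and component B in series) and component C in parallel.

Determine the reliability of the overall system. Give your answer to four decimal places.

R(A) = exp(−0.000032 × 8760) = 0.755542
R(B) = exp(−0.000033 × 8760) = 0.748952
R(C) = exp(−0.0000015 × 8760) = 0.986946
Series (A and B): 0.755542 × 0.748952 = 0.565865
Parallel ([0.565865] and C): 1 − (1 − 0.565865)(1 − 0.986946) = 0.9943

0.9943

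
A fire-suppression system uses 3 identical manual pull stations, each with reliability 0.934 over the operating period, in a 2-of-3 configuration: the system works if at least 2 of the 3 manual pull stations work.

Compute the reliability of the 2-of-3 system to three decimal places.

R = Σ_{i=2}^{3} C(3,i) p^i (1−p)^{3−i} with p = 0.934
C(3,2)·0.934^2·0.066^1 = 0.17273
C(3,3)·0.934^3·0.066^0 = 0.81478
Sum = 0.988

0.988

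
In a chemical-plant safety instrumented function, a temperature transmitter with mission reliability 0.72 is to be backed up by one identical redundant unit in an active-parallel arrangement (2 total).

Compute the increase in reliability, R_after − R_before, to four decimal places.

R_before = 0.72
R_after = 1 − (1 − 0.72)^2 = 0.9216
ΔR = 0.9216 − 0.72 = 0.2016

0.2016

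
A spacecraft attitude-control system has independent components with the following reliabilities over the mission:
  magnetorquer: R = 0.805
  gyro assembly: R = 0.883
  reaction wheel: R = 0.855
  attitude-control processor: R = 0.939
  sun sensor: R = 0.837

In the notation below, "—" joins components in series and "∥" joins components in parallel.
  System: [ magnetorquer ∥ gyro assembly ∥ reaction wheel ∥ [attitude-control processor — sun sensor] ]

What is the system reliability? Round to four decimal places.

Series (attitude-control processor and sun sensor): 0.939000 × 0.837000 = 0.785943
Parallel (magnetorquer, gyro assembly, reaction wheel, and [0.785943]): 1 − (1 − 0.805000)(1 − 0.883000)(1 − 0.855000)(1 − 0.785943) = 0.9993

0.9993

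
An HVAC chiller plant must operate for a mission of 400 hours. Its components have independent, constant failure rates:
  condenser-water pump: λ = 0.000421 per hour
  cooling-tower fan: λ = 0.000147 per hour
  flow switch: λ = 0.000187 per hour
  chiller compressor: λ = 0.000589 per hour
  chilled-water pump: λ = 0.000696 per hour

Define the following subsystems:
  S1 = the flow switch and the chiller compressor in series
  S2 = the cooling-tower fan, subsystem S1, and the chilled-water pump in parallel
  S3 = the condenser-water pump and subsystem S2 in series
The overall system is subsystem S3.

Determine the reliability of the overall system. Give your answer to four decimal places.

R(condenser-water pump) = exp(−0.000421 × 400) = 0.845016
R(cooling-tower fan) = exp(−0.000147 × 400) = 0.942895
R(flow switch) = exp(−0.000187 × 400) = 0.927929
R(chiller compressor) = exp(−0.000589 × 400) = 0.790097
R(chilled-water pump) = exp(−0.000696 × 400) = 0.756994
Series (flow switch and chiller compressor): 0.927929 × 0.790097 = 0.733154
Parallel (cooling-tower fan, [0.733154], and chilled-water pump): 1 − (1 − 0.942895)(1 − 0.733154)(1 − 0.756994) = 0.996297
Series (condenser-water pump and [0.996297]): 0.845016 × 0.996297 = 0.8419

0.8419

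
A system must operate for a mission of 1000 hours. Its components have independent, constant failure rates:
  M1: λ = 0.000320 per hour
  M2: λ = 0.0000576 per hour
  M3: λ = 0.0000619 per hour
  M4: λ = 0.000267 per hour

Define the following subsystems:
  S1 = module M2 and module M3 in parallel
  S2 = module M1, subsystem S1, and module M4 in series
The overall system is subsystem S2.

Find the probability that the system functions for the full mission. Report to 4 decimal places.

0.5541

R(M1) = exp(−0.000320 × 1000) = 0.726149
R(M2) = exp(−0.0000576 × 1000) = 0.944027
R(M3) = exp(−0.0000619 × 1000) = 0.939977
R(M4) = exp(−0.000267 × 1000) = 0.765673
Parallel (M2 and M3): 1 − (1 − 0.944027)(1 − 0.939977) = 0.996640
Series (M1, [0.996640], and M4): 0.726149 × 0.996640 × 0.765673 = 0.5541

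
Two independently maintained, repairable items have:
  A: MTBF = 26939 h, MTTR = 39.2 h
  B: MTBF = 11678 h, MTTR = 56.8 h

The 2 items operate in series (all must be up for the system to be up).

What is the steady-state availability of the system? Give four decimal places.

A(A) = MTBF/(MTBF+MTTR) = 26939/(26939+39.2) = 0.998547
A(B) = MTBF/(MTBF+MTTR) = 11678/(11678+56.8) = 0.995160
Series availability: 0.998547 × 0.995160 = 0.9937

0.9937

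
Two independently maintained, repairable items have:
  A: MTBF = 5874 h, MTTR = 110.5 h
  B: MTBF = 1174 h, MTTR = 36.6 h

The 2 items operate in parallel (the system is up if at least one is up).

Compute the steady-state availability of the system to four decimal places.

0.9994

A(A) = MTBF/(MTBF+MTTR) = 5874/(5874+110.5) = 0.981536
A(B) = MTBF/(MTBF+MTTR) = 1174/(1174+36.6) = 0.969767
Parallel availability: 1 − (1 − 0.981536)(1 − 0.969767) = 0.9994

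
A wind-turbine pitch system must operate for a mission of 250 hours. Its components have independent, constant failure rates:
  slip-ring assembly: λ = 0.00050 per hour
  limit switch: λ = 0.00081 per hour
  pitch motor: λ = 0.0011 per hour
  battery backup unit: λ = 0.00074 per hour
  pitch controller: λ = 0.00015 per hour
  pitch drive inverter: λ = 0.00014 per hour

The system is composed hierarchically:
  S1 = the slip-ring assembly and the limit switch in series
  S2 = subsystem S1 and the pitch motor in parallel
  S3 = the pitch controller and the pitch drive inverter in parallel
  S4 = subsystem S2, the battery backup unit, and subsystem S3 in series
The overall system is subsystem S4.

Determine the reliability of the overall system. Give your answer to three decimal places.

0.774

R(slip-ring assembly) = exp(−0.00050 × 250) = 0.88250
R(limit switch) = exp(−0.00081 × 250) = 0.81669
R(pitch motor) = exp(−0.0011 × 250) = 0.75957
R(battery backup unit) = exp(−0.00074 × 250) = 0.83110
R(pitch controller) = exp(−0.00015 × 250) = 0.96319
R(pitch drive inverter) = exp(−0.00014 × 250) = 0.96561
Series (slip-ring assembly and limit switch): 0.88250 × 0.81669 = 0.72073
Parallel ([0.72073] and pitch motor): 1 − (1 − 0.72073)(1 − 0.75957) = 0.93286
Parallel (pitch controller and pitch drive inverter): 1 − (1 − 0.96319)(1 − 0.96561) = 0.99873
Series ([0.93286], battery backup unit, and [0.99873]): 0.93286 × 0.83110 × 0.99873 = 0.774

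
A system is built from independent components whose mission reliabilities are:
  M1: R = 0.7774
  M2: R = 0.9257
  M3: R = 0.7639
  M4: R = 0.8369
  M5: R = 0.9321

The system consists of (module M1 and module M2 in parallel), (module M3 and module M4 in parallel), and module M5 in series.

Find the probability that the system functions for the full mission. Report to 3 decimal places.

0.881

Parallel (M1 and M2): 1 − (1 − 0.77740)(1 − 0.92570) = 0.98346
Parallel (M3 and M4): 1 − (1 − 0.76390)(1 − 0.83690) = 0.96149
Series ([0.98346], [0.96149], and M5): 0.98346 × 0.96149 × 0.93210 = 0.881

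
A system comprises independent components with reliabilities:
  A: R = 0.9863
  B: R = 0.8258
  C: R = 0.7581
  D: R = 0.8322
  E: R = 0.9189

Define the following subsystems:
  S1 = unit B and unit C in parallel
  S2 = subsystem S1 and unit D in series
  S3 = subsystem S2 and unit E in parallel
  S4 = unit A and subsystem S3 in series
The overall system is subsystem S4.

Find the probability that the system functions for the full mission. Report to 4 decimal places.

Parallel (B and C): 1 − (1 − 0.825800)(1 − 0.758100) = 0.957861
Series ([0.957861] and D): 0.957861 × 0.832200 = 0.797132
Parallel ([0.797132] and E): 1 − (1 − 0.797132)(1 − 0.918900) = 0.983547
Series (A and [0.983547]): 0.986300 × 0.983547 = 0.9701

0.9701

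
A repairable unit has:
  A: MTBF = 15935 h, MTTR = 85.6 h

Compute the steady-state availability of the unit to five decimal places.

0.99466

A(A) = MTBF/(MTBF+MTTR) = 15935/(15935+85.6) = 0.99466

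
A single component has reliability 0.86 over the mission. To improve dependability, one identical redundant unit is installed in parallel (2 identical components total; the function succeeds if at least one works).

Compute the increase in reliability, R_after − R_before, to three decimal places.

0.120

R_before = 0.86
R_after = 1 − (1 − 0.86)^2 = 0.980
ΔR = 0.980 − 0.86 = 0.120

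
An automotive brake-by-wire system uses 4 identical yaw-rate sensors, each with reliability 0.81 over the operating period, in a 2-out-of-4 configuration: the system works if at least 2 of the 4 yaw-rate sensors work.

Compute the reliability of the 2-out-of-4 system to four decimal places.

0.9765

R = Σ_{i=2}^{4} C(4,i) p^i (1−p)^{4−i} with p = 0.81
C(4,2)·0.81^2·0.19^2 = 0.142111
C(4,3)·0.81^3·0.19^1 = 0.403895
C(4,4)·0.81^4·0.19^0 = 0.430467
Sum = 0.9765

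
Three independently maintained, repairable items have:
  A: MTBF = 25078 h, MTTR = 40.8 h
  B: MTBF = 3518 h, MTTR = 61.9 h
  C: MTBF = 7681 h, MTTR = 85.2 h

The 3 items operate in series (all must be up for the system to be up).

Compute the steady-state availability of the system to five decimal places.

0.97035

A(A) = MTBF/(MTBF+MTTR) = 25078/(25078+40.8) = 0.998376
A(B) = MTBF/(MTBF+MTTR) = 3518/(3518+61.9) = 0.982709
A(C) = MTBF/(MTBF+MTTR) = 7681/(7681+85.2) = 0.989029
Series availability: 0.998376 × 0.982709 × 0.989029 = 0.97035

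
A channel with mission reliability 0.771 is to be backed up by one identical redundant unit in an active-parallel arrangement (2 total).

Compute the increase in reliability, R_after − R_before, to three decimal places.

0.177

R_before = 0.771
R_after = 1 − (1 − 0.771)^2 = 0.948
ΔR = 0.948 − 0.771 = 0.177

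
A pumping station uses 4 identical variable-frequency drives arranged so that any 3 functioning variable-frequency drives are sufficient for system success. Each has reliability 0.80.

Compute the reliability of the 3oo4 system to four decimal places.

0.8192

R = Σ_{i=3}^{4} C(4,i) p^i (1−p)^{4−i} with p = 0.80
C(4,3)·0.80^3·0.20^1 = 0.409600
C(4,4)·0.80^4·0.20^0 = 0.409600
Sum = 0.8192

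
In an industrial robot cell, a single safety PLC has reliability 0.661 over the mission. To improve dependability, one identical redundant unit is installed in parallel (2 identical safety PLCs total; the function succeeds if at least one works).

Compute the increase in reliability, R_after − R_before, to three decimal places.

R_before = 0.661
R_after = 1 − (1 − 0.661)^2 = 0.885
ΔR = 0.885 − 0.661 = 0.224

0.224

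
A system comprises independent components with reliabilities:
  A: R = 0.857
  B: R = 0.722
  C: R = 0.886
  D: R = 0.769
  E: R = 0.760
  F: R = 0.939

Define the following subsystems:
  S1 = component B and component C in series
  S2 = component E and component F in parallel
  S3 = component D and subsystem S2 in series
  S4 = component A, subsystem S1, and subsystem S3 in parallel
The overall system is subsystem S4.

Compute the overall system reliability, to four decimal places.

0.9875

Series (B and C): 0.722000 × 0.886000 = 0.639692
Parallel (E and F): 1 − (1 − 0.760000)(1 − 0.939000) = 0.985360
Series (D and [0.985360]): 0.769000 × 0.985360 = 0.757742
Parallel (A, [0.639692], and [0.757742]): 1 − (1 − 0.857000)(1 − 0.639692)(1 − 0.757742) = 0.9875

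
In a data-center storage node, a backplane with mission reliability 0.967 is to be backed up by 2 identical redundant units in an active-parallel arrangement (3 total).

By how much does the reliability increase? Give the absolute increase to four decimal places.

R_before = 0.967
R_after = 1 − (1 − 0.967)^3 = 1.0000
ΔR = 1.0000 − 0.967 = 0.0330

0.0330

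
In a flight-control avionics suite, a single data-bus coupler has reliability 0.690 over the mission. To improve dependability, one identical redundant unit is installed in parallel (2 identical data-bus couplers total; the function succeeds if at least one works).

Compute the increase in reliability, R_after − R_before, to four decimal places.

0.2139

R_before = 0.690
R_after = 1 − (1 − 0.690)^2 = 0.9039
ΔR = 0.9039 − 0.690 = 0.2139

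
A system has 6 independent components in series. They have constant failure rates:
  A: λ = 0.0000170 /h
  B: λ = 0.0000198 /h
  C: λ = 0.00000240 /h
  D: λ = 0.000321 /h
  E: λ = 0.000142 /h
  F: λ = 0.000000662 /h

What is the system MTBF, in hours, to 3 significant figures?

1990

Series of exponential components: λ_sys = Σ λ_i
λ_sys = 0.0000170 + 0.0000198 + 0.00000240 + 0.000321 + 0.000142 + 0.000000662 = 5.0286e-04 /h
MTBF = 1 / λ_sys = 1990 h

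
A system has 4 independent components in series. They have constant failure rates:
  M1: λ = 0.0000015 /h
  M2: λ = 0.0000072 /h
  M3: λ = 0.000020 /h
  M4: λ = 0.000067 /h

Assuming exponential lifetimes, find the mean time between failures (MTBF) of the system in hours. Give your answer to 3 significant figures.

Series of exponential components: λ_sys = Σ λ_i
λ_sys = 0.0000015 + 0.0000072 + 0.000020 + 0.000067 = 9.5700e-05 /h
MTBF = 1 / λ_sys = 10400 h

10400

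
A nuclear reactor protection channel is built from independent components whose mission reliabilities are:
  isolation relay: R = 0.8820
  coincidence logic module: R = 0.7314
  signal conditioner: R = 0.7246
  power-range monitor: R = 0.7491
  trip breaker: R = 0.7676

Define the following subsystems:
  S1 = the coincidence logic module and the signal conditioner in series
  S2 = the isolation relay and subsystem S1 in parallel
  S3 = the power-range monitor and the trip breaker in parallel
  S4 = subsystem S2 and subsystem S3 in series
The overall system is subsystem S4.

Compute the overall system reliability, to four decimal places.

Series (coincidence logic module and signal conditioner): 0.731400 × 0.724600 = 0.529972
Parallel (isolation relay and [0.529972]): 1 − (1 − 0.882000)(1 − 0.529972) = 0.944537
Parallel (power-range monitor and trip breaker): 1 − (1 − 0.749100)(1 − 0.767600) = 0.941691
Series ([0.944537] and [0.941691]): 0.944537 × 0.941691 = 0.8895

0.8895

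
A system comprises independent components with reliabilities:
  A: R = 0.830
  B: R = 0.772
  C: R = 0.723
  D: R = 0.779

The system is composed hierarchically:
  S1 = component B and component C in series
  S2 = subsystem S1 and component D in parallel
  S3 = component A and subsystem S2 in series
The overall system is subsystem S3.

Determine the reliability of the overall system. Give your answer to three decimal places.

0.749

Series (B and C): 0.77200 × 0.72300 = 0.55816
Parallel ([0.55816] and D): 1 − (1 − 0.55816)(1 − 0.77900) = 0.90235
Series (A and [0.90235]): 0.83000 × 0.90235 = 0.749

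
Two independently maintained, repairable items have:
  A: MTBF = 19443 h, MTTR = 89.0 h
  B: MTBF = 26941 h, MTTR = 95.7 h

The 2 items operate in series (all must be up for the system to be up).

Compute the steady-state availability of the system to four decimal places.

A(A) = MTBF/(MTBF+MTTR) = 19443/(19443+89.0) = 0.995443
A(B) = MTBF/(MTBF+MTTR) = 26941/(26941+95.7) = 0.996460
Series availability: 0.995443 × 0.996460 = 0.9919

0.9919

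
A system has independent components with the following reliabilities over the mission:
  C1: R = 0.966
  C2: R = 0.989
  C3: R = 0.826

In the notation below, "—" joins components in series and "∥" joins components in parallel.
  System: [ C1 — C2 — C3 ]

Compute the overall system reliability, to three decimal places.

Series (C1, C2, and C3): 0.96600 × 0.98900 × 0.82600 = 0.789

0.789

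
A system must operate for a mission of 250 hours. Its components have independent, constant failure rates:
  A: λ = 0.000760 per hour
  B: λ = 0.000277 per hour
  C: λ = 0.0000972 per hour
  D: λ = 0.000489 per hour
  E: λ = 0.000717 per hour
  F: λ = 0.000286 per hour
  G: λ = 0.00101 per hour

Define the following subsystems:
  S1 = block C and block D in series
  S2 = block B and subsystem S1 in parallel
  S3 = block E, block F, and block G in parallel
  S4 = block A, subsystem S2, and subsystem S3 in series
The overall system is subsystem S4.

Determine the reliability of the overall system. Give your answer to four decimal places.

0.8173

R(A) = exp(−0.000760 × 250) = 0.826959
R(B) = exp(−0.000277 × 250) = 0.933093
R(C) = exp(−0.0000972 × 250) = 0.975993
R(D) = exp(−0.000489 × 250) = 0.884927
R(E) = exp(−0.000717 × 250) = 0.835897
R(F) = exp(−0.000286 × 250) = 0.930996
R(G) = exp(−0.00101 × 250) = 0.776856
Series (C and D): 0.975993 × 0.884927 = 0.863683
Parallel (B and [0.863683]): 1 − (1 − 0.933093)(1 − 0.863683) = 0.990879
Parallel (E, F, and G): 1 − (1 − 0.835897)(1 − 0.930996)(1 − 0.776856) = 0.997473
Series (A, [0.990879], and [0.997473]): 0.826959 × 0.990879 × 0.997473 = 0.8173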